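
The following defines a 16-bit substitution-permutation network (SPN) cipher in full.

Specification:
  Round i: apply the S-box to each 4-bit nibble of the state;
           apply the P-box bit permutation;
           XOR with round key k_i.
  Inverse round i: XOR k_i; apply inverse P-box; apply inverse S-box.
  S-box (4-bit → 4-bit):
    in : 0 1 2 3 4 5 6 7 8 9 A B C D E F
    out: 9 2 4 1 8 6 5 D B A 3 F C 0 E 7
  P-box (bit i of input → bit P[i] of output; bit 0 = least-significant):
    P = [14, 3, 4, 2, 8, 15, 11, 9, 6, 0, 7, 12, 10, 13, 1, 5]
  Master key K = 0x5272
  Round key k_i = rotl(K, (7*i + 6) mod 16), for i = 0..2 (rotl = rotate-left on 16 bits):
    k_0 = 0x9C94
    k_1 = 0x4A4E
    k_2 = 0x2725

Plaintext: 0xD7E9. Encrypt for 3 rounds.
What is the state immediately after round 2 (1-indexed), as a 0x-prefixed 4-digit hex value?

0x86A2

s_0 = plaintext = 0xD7E9
s_1 = Round(s_0, k_0) = 0x0658
s_2 = Round(s_1, k_1) = 0x86A2
s_3 = Round(s_2, k_2) = 0x82D5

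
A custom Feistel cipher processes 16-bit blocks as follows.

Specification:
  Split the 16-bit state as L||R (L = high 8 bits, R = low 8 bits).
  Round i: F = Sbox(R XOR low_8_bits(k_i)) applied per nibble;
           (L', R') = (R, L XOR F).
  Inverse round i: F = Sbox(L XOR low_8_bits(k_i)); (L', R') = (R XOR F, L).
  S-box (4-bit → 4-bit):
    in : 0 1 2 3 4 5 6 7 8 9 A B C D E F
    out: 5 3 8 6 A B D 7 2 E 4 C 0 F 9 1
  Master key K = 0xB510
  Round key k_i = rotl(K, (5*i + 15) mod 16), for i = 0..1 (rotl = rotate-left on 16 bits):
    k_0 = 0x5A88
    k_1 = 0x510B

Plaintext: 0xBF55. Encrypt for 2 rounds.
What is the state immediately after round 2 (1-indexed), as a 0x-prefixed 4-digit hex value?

0x40F9

s_0 = plaintext = 0xBF55
s_1 = Round(s_0, k_0) = 0x5540
s_2 = Round(s_1, k_1) = 0x40F9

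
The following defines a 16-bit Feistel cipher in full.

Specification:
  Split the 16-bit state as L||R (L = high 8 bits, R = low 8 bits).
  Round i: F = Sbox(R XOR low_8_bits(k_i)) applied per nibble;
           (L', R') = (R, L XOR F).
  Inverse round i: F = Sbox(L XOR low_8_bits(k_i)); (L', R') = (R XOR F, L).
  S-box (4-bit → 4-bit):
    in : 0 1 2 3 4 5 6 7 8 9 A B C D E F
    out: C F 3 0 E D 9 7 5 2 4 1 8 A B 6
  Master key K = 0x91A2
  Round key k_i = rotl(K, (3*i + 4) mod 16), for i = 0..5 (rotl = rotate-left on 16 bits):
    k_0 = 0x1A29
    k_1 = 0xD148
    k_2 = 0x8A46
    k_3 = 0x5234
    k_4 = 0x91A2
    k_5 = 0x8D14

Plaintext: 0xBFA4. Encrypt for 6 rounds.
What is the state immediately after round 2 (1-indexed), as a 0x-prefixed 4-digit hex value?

0xE5EE

s_0 = plaintext = 0xBFA4
s_1 = Round(s_0, k_0) = 0xA4E5
s_2 = Round(s_1, k_1) = 0xE5EE
s_3 = Round(s_2, k_2) = 0xEEA0
s_4 = Round(s_3, k_3) = 0xA0C0
s_5 = Round(s_4, k_4) = 0xC033
s_6 = Round(s_5, k_5) = 0x33F7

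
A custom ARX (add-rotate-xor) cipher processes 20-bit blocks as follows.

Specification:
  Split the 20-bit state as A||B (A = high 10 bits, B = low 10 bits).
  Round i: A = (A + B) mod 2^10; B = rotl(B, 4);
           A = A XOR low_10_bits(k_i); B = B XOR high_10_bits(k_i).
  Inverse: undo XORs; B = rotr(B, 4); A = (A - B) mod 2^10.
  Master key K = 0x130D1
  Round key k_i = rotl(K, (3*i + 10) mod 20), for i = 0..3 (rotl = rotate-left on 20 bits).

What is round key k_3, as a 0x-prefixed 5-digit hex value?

0x89868

K = 0x130D1
k_0 = rotl(K, (3*0+10) mod 20) = rotl(K, 10) = 0x3444C
k_1 = rotl(K, (3*1+10) mod 20) = rotl(K, 13) = 0xA2261
k_2 = rotl(K, (3*2+10) mod 20) = rotl(K, 16) = 0x1130D
k_3 = rotl(K, (3*3+10) mod 20) = rotl(K, 19) = 0x89868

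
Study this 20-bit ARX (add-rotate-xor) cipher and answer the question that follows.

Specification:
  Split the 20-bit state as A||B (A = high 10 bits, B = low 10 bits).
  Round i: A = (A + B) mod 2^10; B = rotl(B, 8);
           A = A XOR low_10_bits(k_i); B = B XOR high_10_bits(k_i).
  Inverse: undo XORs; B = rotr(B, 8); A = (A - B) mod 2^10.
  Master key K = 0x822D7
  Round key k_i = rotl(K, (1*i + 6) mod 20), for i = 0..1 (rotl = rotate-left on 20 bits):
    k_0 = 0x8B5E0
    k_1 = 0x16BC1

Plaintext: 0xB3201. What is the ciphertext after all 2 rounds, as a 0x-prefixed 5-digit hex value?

s_0 = plaintext = 0xB3201
s_1 = Round(s_0, k_0) = 0x4B7AD
s_2 = Round(s_1, k_1) = 0xC6DB1

0xC6DB1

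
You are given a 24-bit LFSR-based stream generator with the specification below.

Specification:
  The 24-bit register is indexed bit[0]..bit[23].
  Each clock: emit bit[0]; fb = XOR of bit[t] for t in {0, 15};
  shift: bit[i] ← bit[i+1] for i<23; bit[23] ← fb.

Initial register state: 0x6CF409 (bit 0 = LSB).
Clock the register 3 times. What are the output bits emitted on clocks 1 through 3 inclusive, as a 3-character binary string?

100

reg_0 = 0x6CF409
clock 1: out=1, reg = 0x367A04
clock 2: out=0, reg = 0x1B3D02
clock 3: out=0, reg = 0x0D9E81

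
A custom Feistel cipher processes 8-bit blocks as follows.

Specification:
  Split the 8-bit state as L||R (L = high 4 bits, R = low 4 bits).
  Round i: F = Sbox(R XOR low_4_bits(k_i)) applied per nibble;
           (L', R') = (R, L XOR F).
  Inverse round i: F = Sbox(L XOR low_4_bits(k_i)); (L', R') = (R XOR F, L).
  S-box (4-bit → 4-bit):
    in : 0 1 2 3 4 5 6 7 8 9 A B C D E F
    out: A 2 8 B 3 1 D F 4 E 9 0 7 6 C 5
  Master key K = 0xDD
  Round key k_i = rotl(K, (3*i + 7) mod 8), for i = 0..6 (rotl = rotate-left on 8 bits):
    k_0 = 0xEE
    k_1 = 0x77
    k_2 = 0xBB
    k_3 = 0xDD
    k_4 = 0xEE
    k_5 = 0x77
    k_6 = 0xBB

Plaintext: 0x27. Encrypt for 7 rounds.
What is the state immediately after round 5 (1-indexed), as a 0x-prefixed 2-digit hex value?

0xA8

s_0 = plaintext = 0x27
s_1 = Round(s_0, k_0) = 0x7C
s_2 = Round(s_1, k_1) = 0xC7
s_3 = Round(s_2, k_2) = 0x7B
s_4 = Round(s_3, k_3) = 0xBA
s_5 = Round(s_4, k_4) = 0xA8
s_6 = Round(s_5, k_5) = 0x8F
s_7 = Round(s_6, k_6) = 0xFB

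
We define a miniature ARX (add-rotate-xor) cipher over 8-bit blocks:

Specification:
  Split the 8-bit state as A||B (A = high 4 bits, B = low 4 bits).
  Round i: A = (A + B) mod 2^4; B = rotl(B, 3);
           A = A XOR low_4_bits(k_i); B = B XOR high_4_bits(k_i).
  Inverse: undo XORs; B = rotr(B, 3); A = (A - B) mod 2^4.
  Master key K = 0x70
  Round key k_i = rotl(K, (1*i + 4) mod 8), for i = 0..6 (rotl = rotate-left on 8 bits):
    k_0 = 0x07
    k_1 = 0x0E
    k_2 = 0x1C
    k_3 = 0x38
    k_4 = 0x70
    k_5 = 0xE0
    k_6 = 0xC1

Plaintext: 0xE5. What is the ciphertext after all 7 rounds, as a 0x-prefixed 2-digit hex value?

0x9B

s_0 = plaintext = 0xE5
s_1 = Round(s_0, k_0) = 0x4A
s_2 = Round(s_1, k_1) = 0x05
s_3 = Round(s_2, k_2) = 0x9B
s_4 = Round(s_3, k_3) = 0xCE
s_5 = Round(s_4, k_4) = 0xA0
s_6 = Round(s_5, k_5) = 0xAE
s_7 = Round(s_6, k_6) = 0x9B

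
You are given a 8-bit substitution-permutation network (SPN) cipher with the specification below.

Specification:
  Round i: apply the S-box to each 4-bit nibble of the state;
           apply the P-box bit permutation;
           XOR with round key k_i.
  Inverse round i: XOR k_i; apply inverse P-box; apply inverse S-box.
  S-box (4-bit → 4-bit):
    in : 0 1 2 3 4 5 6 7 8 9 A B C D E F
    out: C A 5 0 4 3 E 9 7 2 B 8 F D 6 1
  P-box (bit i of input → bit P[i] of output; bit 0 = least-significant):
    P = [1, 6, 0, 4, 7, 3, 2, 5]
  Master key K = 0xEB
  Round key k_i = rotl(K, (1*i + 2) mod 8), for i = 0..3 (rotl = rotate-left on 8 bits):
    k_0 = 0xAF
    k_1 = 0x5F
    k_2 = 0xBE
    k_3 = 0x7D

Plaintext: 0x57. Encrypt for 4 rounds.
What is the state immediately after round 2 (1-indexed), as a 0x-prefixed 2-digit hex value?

0x1D

s_0 = plaintext = 0x57
s_1 = Round(s_0, k_0) = 0x35
s_2 = Round(s_1, k_1) = 0x1D
s_3 = Round(s_2, k_2) = 0x85
s_4 = Round(s_3, k_3) = 0xB3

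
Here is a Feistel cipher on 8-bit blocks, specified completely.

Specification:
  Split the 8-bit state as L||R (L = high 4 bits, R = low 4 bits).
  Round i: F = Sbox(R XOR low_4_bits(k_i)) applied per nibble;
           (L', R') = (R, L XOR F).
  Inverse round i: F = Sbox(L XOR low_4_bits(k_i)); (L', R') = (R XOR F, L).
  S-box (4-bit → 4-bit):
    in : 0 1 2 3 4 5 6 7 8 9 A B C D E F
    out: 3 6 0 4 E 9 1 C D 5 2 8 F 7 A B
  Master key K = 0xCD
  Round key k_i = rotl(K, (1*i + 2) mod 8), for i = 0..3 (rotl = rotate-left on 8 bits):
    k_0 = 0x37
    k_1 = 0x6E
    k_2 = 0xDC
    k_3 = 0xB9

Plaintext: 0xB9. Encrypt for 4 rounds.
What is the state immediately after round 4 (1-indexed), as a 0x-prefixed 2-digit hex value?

0xB2

s_0 = plaintext = 0xB9
s_1 = Round(s_0, k_0) = 0x91
s_2 = Round(s_1, k_1) = 0x12
s_3 = Round(s_2, k_2) = 0x2B
s_4 = Round(s_3, k_3) = 0xB2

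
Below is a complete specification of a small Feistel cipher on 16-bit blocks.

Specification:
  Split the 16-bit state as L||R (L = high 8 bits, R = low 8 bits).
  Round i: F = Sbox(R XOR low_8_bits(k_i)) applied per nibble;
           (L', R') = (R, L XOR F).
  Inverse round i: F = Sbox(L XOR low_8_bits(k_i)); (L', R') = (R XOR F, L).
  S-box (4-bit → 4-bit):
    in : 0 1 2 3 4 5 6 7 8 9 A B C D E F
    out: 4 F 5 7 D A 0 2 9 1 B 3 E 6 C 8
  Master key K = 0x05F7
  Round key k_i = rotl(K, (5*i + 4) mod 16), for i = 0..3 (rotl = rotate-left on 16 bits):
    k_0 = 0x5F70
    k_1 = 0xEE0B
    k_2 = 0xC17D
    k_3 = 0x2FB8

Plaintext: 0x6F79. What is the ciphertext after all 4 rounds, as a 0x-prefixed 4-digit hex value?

s_0 = plaintext = 0x6F79
s_1 = Round(s_0, k_0) = 0x792E
s_2 = Round(s_1, k_1) = 0x2E23
s_3 = Round(s_2, k_2) = 0x2382
s_4 = Round(s_3, k_3) = 0x8258

0x8258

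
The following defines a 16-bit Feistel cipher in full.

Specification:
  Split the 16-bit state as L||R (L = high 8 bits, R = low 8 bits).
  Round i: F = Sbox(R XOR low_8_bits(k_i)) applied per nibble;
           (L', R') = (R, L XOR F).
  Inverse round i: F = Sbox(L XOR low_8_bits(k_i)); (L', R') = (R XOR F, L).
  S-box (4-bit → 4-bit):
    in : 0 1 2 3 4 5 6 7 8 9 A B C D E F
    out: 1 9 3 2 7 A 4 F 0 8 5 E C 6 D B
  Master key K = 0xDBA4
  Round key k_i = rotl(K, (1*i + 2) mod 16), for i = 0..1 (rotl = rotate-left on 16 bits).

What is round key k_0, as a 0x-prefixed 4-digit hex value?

K = 0xDBA4
k_0 = rotl(K, (1*0+2) mod 16) = rotl(K, 2) = 0x6E93

0x6E93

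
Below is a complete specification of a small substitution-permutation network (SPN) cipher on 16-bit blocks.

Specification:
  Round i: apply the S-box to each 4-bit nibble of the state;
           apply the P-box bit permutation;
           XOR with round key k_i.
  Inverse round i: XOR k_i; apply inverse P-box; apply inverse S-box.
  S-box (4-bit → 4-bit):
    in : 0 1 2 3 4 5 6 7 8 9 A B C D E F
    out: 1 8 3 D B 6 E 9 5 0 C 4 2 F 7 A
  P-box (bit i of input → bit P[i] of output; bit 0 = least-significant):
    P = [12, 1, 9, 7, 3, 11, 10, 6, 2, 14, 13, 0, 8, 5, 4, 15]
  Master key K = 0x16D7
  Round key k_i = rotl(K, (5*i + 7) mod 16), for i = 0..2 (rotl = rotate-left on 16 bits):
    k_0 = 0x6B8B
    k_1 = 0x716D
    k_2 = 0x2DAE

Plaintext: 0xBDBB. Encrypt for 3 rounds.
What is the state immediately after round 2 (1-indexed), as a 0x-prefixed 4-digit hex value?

0x026A

s_0 = plaintext = 0xBDBB
s_1 = Round(s_0, k_0) = 0x0D9E
s_2 = Round(s_1, k_1) = 0x026A
s_3 = Round(s_2, k_2) = 0x626A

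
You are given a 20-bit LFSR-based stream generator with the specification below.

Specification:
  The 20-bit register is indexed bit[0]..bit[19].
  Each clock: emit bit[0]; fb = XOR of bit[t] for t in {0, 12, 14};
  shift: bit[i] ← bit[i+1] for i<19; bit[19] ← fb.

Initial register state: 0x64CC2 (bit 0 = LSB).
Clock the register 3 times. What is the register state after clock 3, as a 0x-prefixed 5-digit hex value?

reg_0 = 0x64CC2
clock 1: out=0, reg = 0xB2661
clock 2: out=1, reg = 0xD9330
clock 3: out=0, reg = 0xEC998

0xEC998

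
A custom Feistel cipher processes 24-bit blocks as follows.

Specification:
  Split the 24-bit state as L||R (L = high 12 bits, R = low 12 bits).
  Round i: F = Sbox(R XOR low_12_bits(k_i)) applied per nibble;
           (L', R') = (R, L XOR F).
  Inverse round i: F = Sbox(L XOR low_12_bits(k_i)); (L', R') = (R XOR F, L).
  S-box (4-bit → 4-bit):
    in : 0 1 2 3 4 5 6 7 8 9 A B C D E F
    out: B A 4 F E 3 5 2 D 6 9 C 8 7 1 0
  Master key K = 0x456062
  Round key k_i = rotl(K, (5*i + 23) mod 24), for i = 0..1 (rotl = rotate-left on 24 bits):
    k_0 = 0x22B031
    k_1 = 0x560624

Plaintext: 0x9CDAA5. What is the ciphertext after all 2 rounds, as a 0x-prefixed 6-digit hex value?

s_0 = plaintext = 0x9CDAA5
s_1 = Round(s_0, k_0) = 0xAA50A3
s_2 = Round(s_1, k_1) = 0x0A3F77

0x0A3F77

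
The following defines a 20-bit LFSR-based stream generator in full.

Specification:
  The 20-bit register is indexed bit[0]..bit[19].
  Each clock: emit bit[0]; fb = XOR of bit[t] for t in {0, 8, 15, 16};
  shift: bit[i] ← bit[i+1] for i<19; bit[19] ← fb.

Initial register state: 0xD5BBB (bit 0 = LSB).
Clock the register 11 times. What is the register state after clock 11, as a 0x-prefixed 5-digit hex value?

0x8CFAB

reg_0 = 0xD5BBB
clock 1: out=1, reg = 0xEADDD
clock 2: out=1, reg = 0xF56EE
clock 3: out=0, reg = 0xFAB77
clock 4: out=1, reg = 0x7D5BB
clock 5: out=1, reg = 0x3EADD
clock 6: out=1, reg = 0x9F56E
clock 7: out=0, reg = 0xCFAB7
clock 8: out=1, reg = 0x67D5B
clock 9: out=1, reg = 0x33EAD
clock 10: out=1, reg = 0x19F56
clock 11: out=0, reg = 0x8CFAB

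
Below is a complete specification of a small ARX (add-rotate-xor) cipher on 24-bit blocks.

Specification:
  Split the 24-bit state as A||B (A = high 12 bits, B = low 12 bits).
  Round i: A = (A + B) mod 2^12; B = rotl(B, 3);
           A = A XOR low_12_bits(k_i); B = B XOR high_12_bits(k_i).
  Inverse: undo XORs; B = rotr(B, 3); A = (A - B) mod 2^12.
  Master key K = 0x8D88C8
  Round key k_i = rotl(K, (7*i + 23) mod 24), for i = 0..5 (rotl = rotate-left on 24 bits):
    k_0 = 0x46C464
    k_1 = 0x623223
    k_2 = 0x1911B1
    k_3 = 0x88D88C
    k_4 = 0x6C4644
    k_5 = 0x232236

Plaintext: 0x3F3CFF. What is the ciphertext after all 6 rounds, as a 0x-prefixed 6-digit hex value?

s_0 = plaintext = 0x3F3CFF
s_1 = Round(s_0, k_0) = 0x496392
s_2 = Round(s_1, k_1) = 0xA0BAB2
s_3 = Round(s_2, k_2) = 0x50C404
s_4 = Round(s_3, k_3) = 0x19C8AF
s_5 = Round(s_4, k_4) = 0xC0F3B8
s_6 = Round(s_5, k_5) = 0xDF1FF3

0xDF1FF3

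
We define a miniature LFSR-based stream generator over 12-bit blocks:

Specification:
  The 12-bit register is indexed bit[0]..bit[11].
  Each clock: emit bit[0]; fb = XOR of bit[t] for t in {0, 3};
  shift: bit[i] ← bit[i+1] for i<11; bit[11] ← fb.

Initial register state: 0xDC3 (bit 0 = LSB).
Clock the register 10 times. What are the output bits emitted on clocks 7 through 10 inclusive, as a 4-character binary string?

1110

reg_0 = 0xDC3
clock 1: out=1, reg = 0xEE1
clock 2: out=1, reg = 0xF70
clock 3: out=0, reg = 0x7B8
clock 4: out=0, reg = 0xBDC
clock 5: out=0, reg = 0xDEE
clock 6: out=0, reg = 0xEF7
clock 7: out=1, reg = 0xF7B
clock 8: out=1, reg = 0x7BD
clock 9: out=1, reg = 0x3DE
clock 10: out=0, reg = 0x9EF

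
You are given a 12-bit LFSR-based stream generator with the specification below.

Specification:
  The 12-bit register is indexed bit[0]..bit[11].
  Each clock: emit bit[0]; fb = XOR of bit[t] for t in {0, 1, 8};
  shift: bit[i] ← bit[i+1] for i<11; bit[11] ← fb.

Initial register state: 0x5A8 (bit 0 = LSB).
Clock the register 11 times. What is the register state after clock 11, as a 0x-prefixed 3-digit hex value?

reg_0 = 0x5A8
clock 1: out=0, reg = 0xAD4
clock 2: out=0, reg = 0x56A
clock 3: out=0, reg = 0x2B5
clock 4: out=1, reg = 0x95A
clock 5: out=0, reg = 0x4AD
clock 6: out=1, reg = 0xA56
clock 7: out=0, reg = 0xD2B
clock 8: out=1, reg = 0xE95
clock 9: out=1, reg = 0xF4A
clock 10: out=0, reg = 0x7A5
clock 11: out=1, reg = 0x3D2

0x3D2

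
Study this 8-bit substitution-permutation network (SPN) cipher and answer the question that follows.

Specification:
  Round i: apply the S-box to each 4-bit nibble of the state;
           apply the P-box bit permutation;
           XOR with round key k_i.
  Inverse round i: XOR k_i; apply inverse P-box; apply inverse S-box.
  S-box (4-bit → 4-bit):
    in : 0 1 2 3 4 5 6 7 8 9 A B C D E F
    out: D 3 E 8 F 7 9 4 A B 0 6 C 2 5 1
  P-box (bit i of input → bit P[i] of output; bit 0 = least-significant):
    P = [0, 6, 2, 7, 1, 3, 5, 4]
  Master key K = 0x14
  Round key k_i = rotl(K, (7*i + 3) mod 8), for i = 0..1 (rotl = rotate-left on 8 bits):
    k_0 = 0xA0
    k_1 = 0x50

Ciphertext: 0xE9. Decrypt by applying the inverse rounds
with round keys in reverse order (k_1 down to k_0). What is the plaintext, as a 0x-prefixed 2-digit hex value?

0xFC

s_0 = ciphertext = 0xE9
s_1 = InvRound(s_0, k_1) = 0x26
s_2 = InvRound(s_1, k_0) = 0xFC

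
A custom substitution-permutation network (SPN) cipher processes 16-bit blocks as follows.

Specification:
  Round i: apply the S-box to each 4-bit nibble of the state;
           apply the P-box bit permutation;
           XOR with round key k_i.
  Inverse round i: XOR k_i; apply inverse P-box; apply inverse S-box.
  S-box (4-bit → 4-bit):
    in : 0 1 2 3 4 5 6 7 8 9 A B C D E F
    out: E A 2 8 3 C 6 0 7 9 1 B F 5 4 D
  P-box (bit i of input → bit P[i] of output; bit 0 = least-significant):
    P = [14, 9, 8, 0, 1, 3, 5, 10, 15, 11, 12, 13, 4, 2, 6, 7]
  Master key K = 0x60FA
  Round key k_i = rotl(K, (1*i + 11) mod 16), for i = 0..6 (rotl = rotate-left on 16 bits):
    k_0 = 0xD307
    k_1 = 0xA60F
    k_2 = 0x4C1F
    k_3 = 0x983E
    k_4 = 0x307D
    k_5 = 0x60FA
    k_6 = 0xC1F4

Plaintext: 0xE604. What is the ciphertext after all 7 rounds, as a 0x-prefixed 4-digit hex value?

s_0 = plaintext = 0xE604
s_1 = Round(s_0, k_0) = 0x8D6F
s_2 = Round(s_1, k_1) = 0x7772
s_3 = Round(s_2, k_2) = 0x4E1F
s_4 = Round(s_3, k_3) = 0xCD23
s_5 = Round(s_4, k_4) = 0xA0A0
s_6 = Round(s_5, k_5) = 0x5BE9
s_7 = Round(s_6, k_6) = 0x2915

0x2915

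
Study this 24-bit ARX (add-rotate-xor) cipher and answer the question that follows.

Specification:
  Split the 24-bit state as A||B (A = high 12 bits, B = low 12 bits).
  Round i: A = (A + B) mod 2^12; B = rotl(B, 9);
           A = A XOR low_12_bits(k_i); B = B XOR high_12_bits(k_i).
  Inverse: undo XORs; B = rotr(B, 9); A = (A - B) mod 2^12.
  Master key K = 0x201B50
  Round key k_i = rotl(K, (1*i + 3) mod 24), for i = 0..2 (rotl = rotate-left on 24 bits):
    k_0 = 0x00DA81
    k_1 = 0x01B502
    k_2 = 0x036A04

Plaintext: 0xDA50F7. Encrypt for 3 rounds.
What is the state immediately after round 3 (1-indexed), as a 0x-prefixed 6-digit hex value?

0x50F2CD

s_0 = plaintext = 0xDA50F7
s_1 = Round(s_0, k_0) = 0x41DE13
s_2 = Round(s_1, k_1) = 0x7327D9
s_3 = Round(s_2, k_2) = 0x50F2CD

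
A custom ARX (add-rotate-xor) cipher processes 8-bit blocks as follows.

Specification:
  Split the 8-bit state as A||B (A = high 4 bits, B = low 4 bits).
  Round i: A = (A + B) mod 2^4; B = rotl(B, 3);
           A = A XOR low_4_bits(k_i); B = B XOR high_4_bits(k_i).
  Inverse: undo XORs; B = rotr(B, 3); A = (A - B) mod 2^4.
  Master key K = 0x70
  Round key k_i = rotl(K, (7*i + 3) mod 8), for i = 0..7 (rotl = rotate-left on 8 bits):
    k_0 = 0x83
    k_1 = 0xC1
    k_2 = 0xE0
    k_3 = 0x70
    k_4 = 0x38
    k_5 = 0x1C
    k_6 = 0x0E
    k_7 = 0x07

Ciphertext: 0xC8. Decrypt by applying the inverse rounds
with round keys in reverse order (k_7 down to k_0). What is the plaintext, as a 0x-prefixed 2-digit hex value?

0xF8

s_0 = ciphertext = 0xC8
s_1 = InvRound(s_0, k_7) = 0xA1
s_2 = InvRound(s_1, k_6) = 0x22
s_3 = InvRound(s_2, k_5) = 0x86
s_4 = InvRound(s_3, k_4) = 0x6A
s_5 = InvRound(s_4, k_3) = 0xBB
s_6 = InvRound(s_5, k_2) = 0x1A
s_7 = InvRound(s_6, k_1) = 0x4C
s_8 = InvRound(s_7, k_0) = 0xF8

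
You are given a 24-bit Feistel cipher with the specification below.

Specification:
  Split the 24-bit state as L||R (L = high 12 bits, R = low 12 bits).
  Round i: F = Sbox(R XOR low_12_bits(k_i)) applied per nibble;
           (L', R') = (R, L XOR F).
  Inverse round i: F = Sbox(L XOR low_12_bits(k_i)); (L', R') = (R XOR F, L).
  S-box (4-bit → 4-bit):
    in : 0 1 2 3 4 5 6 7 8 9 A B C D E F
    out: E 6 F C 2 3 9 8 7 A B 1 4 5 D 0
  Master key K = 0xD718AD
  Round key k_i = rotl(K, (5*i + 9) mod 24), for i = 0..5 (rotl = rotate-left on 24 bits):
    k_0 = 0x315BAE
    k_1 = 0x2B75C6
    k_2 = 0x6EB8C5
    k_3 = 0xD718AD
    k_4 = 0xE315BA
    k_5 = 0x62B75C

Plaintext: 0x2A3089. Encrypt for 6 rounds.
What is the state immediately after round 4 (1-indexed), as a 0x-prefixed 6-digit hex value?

s_0 = plaintext = 0x2A3089
s_1 = Round(s_0, k_0) = 0x08935B
s_2 = Round(s_1, k_1) = 0x35B92C
s_3 = Round(s_2, k_2) = 0x92C581
s_4 = Round(s_3, k_3) = 0x581CD8
s_5 = Round(s_4, k_4) = 0xCD8F1E
s_6 = Round(s_5, k_5) = 0xF1EBF7

0x581CD8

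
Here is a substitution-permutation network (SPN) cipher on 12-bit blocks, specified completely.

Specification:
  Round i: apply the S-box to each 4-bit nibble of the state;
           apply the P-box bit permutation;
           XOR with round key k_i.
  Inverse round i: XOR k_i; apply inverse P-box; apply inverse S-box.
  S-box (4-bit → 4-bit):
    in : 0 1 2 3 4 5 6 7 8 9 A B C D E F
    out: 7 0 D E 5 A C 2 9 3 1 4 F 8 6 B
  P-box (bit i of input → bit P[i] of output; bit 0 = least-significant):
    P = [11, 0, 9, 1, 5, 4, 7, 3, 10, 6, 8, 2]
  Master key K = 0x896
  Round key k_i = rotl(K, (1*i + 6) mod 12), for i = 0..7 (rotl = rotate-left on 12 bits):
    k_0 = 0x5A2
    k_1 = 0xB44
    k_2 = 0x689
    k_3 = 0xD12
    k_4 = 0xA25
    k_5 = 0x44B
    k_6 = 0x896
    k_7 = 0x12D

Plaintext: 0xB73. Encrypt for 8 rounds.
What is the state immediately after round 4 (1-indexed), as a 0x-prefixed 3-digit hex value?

0x38F

s_0 = plaintext = 0xB73
s_1 = Round(s_0, k_0) = 0x6B1
s_2 = Round(s_1, k_1) = 0xAC0
s_3 = Round(s_2, k_2) = 0x830
s_4 = Round(s_3, k_3) = 0x38F
s_5 = Round(s_4, k_4) = 0x34A
s_6 = Round(s_5, k_5) = 0xDAF
s_7 = Round(s_6, k_6) = 0x0B1
s_8 = Round(s_7, k_7) = 0x4ED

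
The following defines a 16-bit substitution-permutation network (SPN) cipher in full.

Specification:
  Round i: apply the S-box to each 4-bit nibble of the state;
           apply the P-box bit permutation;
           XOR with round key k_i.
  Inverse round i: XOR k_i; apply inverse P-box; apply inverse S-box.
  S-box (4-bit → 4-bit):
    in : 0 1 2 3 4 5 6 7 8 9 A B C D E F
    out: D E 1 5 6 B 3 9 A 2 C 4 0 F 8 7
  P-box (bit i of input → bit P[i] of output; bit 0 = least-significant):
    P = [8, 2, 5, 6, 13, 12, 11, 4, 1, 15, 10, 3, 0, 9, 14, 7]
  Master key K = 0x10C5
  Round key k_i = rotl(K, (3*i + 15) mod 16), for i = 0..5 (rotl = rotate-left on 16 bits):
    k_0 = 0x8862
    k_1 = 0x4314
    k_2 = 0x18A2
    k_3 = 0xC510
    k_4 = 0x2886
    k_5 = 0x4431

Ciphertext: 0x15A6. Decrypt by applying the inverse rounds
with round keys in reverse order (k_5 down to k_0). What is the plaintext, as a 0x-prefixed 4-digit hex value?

s_0 = ciphertext = 0x15A6
s_1 = InvRound(s_0, k_5) = 0x0286
s_2 = InvRound(s_1, k_4) = 0x9C3C
s_3 = InvRound(s_2, k_3) = 0xBE4F
s_4 = InvRound(s_3, k_2) = 0x5121
s_5 = InvRound(s_4, k_1) = 0x6C84
s_6 = InvRound(s_5, k_0) = 0xAF21

0xAF21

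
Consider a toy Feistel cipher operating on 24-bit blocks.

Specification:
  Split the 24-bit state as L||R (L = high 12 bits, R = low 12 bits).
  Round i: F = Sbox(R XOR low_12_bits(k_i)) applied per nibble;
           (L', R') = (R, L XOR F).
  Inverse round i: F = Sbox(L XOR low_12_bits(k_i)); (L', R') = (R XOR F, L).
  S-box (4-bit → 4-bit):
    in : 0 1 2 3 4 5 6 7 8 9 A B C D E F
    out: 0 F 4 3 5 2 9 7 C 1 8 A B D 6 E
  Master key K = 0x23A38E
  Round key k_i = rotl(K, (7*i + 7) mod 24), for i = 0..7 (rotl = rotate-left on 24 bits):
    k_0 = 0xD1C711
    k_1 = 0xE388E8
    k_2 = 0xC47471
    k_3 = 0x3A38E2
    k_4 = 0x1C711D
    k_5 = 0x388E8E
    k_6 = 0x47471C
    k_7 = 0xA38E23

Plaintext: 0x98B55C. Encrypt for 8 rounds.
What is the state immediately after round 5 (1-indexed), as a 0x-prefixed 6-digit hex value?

s_0 = plaintext = 0x98B55C
s_1 = Round(s_0, k_0) = 0x55CDD6
s_2 = Round(s_1, k_1) = 0xDD676A
s_3 = Round(s_2, k_2) = 0x76AE2C
s_4 = Round(s_3, k_3) = 0xE2CEDC
s_5 = Round(s_4, k_4) = 0xEDC093
s_6 = Round(s_5, k_5) = 0x093821
s_7 = Round(s_6, k_6) = 0x821EAE
s_8 = Round(s_7, k_7) = 0xEAE8EC

0xEDC093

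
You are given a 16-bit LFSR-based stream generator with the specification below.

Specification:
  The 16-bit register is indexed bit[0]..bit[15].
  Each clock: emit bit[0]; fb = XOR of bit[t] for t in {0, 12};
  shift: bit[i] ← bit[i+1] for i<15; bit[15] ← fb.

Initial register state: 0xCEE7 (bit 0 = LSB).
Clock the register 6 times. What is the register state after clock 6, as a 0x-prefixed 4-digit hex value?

reg_0 = 0xCEE7
clock 1: out=1, reg = 0xE773
clock 2: out=1, reg = 0xF3B9
clock 3: out=1, reg = 0x79DC
clock 4: out=0, reg = 0xBCEE
clock 5: out=0, reg = 0xDE77
clock 6: out=1, reg = 0x6F3B

0x6F3B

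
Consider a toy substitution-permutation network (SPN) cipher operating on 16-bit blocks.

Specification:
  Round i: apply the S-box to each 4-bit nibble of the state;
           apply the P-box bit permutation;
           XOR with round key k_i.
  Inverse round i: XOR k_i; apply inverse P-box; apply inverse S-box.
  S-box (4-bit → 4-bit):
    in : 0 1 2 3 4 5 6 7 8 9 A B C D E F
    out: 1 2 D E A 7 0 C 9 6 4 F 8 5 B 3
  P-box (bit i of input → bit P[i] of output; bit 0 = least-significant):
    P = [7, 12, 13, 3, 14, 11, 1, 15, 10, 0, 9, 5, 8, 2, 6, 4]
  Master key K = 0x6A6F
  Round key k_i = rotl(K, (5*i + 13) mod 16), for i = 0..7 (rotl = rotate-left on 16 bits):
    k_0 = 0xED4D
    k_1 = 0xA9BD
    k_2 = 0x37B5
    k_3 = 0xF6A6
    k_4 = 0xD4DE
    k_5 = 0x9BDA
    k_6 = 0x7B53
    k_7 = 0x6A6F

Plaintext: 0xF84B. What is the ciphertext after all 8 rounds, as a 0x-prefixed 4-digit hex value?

s_0 = plaintext = 0xF84B
s_1 = Round(s_0, k_0) = 0x50E1
s_2 = Round(s_1, k_1) = 0x74F9
s_3 = Round(s_2, k_2) = 0x4FC4
s_4 = Round(s_3, k_3) = 0x62BB
s_5 = Round(s_4, k_4) = 0x2A74
s_6 = Round(s_5, k_5) = 0x0880
s_7 = Round(s_6, k_6) = 0xBEF3
s_8 = Round(s_7, k_7) = 0x1712

0x1712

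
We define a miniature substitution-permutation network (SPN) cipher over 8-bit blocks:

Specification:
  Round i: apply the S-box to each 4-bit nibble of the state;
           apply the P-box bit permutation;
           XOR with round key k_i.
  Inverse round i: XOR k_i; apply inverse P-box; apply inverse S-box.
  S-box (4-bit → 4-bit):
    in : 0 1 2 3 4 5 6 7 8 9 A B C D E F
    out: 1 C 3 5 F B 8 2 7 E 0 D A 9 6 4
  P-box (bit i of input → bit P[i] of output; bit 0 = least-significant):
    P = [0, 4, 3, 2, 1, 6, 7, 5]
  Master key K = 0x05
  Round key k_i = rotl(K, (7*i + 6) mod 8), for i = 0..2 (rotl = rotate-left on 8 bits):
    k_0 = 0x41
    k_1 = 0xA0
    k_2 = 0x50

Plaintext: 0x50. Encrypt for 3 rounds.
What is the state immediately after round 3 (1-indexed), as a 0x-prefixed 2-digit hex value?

s_0 = plaintext = 0x50
s_1 = Round(s_0, k_0) = 0x22
s_2 = Round(s_1, k_1) = 0xF3
s_3 = Round(s_2, k_2) = 0xD9

0xD9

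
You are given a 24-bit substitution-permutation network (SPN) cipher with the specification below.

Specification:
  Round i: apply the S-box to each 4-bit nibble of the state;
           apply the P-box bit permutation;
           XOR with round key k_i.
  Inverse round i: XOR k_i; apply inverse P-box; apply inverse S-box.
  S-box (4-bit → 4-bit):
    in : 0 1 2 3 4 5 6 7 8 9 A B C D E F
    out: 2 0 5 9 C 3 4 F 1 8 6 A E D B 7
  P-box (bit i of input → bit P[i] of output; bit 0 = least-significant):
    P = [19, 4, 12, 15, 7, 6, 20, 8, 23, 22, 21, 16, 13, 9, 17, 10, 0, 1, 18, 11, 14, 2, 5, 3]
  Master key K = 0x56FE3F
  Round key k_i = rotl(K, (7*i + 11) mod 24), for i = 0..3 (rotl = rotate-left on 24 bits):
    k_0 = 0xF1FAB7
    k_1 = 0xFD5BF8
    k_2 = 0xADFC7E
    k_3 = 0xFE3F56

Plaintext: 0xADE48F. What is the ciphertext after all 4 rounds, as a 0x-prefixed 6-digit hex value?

0x14ADA6

s_0 = plaintext = 0xADE48F
s_1 = Round(s_0, k_0) = 0xDCC402
s_2 = Round(s_1, k_1) = 0xD20592
s_3 = Round(s_2, k_2) = 0x61AF57
s_4 = Round(s_3, k_3) = 0x14ADA6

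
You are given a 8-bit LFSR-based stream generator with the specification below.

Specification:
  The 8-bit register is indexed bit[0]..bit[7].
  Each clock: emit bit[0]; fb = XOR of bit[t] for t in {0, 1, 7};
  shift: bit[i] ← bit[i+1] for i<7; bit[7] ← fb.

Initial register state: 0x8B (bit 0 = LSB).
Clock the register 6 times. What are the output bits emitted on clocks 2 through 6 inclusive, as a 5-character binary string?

reg_0 = 0x8B
clock 1: out=1, reg = 0xC5
clock 2: out=1, reg = 0x62
clock 3: out=0, reg = 0xB1
clock 4: out=1, reg = 0x58
clock 5: out=0, reg = 0x2C
clock 6: out=0, reg = 0x16

10100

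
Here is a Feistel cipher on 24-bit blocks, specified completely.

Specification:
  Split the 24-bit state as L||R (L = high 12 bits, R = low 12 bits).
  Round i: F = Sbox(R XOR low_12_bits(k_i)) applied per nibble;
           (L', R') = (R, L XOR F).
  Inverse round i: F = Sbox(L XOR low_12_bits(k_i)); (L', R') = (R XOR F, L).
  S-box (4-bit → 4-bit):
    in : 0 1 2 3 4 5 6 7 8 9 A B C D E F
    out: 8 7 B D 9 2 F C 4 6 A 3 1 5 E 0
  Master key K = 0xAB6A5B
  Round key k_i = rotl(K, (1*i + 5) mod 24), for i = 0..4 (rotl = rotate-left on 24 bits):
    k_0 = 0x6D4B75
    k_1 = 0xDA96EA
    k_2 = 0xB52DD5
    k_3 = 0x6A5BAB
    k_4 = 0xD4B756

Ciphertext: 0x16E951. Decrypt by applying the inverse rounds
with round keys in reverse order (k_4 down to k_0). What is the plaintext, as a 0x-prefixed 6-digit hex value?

0x89FB35

s_0 = ciphertext = 0x16E951
s_1 = InvRound(s_0, k_4) = 0x68516E
s_2 = InvRound(s_1, k_3) = 0x4D0685
s_3 = InvRound(s_2, k_2) = 0x0074D0
s_4 = InvRound(s_3, k_1) = 0xB35007
s_5 = InvRound(s_4, k_0) = 0x89FB35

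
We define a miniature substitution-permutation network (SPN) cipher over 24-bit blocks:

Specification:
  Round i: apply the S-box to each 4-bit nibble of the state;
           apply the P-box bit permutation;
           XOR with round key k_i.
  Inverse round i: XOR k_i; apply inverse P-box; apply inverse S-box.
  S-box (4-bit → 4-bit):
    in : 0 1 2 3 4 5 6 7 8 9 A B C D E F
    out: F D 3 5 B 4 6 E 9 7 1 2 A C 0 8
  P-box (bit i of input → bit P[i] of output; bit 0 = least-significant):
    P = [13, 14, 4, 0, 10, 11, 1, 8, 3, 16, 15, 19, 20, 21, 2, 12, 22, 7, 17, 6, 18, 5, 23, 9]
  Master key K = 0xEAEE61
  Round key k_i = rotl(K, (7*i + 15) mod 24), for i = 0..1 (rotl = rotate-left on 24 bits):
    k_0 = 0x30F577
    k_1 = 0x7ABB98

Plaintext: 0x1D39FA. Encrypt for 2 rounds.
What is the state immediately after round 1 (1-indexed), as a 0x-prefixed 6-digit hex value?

s_0 = plaintext = 0x1D39FA
s_1 = Round(s_0, k_0) = 0xA7563B
s_2 = Round(s_1, k_1) = 0x7D7F5E

0xA7563B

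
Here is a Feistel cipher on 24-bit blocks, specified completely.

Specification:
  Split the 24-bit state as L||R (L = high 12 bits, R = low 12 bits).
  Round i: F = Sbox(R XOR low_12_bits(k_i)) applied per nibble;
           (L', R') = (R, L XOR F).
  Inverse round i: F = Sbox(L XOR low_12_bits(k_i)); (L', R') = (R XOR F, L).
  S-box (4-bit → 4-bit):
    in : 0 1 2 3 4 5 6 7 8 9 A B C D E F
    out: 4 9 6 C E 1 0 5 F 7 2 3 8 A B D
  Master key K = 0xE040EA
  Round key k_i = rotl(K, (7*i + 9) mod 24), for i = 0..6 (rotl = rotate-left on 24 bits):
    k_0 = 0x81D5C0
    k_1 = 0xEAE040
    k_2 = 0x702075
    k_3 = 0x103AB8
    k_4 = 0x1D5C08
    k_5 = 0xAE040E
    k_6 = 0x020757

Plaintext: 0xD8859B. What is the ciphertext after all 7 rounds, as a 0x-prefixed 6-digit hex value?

0x35DC06

s_0 = plaintext = 0xD8859B
s_1 = Round(s_0, k_0) = 0x59B99B
s_2 = Round(s_1, k_1) = 0x99B238
s_3 = Round(s_2, k_2) = 0x238F71
s_4 = Round(s_3, k_3) = 0xF713BF
s_5 = Round(s_4, k_4) = 0x3BF244
s_6 = Round(s_5, k_5) = 0x24435D
s_7 = Round(s_6, k_6) = 0x35DC06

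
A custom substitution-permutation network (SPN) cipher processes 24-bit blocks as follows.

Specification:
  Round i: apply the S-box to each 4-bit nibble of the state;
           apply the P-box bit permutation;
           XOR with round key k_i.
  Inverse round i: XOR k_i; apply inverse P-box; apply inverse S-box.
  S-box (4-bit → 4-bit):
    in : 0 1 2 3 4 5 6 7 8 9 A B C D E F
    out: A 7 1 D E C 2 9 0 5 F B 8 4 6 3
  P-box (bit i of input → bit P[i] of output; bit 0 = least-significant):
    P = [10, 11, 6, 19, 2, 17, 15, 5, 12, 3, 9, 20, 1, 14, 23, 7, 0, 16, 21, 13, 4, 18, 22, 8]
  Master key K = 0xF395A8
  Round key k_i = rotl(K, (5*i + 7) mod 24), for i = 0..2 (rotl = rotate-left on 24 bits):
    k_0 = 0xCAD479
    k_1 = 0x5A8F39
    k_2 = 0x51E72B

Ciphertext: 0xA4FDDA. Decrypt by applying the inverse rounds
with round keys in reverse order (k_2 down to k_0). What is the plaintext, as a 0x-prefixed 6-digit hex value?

0x1BB589

s_0 = ciphertext = 0xA4FDDA
s_1 = InvRound(s_0, k_2) = 0x1153CE
s_2 = InvRound(s_1, k_1) = 0x9FB2AA
s_3 = InvRound(s_2, k_0) = 0x1BB589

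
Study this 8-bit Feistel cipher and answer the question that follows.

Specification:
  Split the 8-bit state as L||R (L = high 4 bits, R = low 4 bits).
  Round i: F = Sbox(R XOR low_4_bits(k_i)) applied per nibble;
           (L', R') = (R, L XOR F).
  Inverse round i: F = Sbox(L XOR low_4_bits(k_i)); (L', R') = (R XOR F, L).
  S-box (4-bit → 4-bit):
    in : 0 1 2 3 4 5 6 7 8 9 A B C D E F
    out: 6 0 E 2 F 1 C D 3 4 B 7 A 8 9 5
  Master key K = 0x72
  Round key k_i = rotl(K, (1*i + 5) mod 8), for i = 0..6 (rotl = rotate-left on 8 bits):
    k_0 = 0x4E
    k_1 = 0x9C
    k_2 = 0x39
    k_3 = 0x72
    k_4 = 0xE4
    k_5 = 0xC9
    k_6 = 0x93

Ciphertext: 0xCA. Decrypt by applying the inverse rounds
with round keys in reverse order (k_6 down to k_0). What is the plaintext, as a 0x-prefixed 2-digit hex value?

s_0 = ciphertext = 0xCA
s_1 = InvRound(s_0, k_6) = 0xFC
s_2 = InvRound(s_1, k_5) = 0x0F
s_3 = InvRound(s_2, k_4) = 0x00
s_4 = InvRound(s_3, k_3) = 0xE0
s_5 = InvRound(s_4, k_2) = 0xDE
s_6 = InvRound(s_5, k_1) = 0xED
s_7 = InvRound(s_6, k_0) = 0xBE

0xBE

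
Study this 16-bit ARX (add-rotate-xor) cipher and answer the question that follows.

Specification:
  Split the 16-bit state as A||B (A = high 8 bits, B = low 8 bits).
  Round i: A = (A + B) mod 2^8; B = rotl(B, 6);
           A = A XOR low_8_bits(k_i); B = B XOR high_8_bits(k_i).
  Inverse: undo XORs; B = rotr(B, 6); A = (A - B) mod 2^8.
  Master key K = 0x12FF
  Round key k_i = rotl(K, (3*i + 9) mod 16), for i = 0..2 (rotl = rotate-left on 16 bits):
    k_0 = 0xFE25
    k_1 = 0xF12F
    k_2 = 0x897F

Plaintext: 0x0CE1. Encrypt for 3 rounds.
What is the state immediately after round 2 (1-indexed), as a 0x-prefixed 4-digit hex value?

0x6150

s_0 = plaintext = 0x0CE1
s_1 = Round(s_0, k_0) = 0xC886
s_2 = Round(s_1, k_1) = 0x6150
s_3 = Round(s_2, k_2) = 0xCE9D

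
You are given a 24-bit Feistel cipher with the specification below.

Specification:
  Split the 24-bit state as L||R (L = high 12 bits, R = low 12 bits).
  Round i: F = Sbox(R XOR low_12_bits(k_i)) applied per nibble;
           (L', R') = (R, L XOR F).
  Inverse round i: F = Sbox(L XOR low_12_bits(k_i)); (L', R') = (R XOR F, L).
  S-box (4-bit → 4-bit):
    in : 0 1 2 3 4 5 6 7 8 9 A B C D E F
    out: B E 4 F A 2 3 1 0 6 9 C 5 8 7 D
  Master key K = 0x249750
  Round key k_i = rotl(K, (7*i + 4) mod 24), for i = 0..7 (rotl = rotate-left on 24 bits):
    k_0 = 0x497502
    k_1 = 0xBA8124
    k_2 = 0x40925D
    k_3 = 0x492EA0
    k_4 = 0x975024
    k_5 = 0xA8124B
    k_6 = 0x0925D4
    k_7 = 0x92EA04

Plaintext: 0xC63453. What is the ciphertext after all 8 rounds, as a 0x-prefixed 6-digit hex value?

s_0 = plaintext = 0xC63453
s_1 = Round(s_0, k_0) = 0x45324D
s_2 = Round(s_1, k_1) = 0x24DB65
s_3 = Round(s_2, k_2) = 0xB654BD
s_4 = Round(s_3, k_3) = 0x4BD28D
s_5 = Round(s_4, k_4) = 0x28D02B
s_6 = Round(s_5, k_5) = 0x02B6B6
s_7 = Round(s_6, k_6) = 0x6B6F1F
s_8 = Round(s_7, k_7) = 0xF1F45A

0xF1F45A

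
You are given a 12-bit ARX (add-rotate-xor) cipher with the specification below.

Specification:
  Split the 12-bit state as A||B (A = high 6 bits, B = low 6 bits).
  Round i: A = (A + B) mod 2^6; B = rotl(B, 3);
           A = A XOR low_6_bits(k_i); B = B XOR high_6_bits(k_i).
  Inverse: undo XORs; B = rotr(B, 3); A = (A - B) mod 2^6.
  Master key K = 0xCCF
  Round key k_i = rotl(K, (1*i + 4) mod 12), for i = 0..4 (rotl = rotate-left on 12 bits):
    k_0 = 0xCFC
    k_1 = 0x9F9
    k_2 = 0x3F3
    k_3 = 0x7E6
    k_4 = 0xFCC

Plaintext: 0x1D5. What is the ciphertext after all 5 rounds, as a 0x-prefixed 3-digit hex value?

s_0 = plaintext = 0x1D5
s_1 = Round(s_0, k_0) = 0x819
s_2 = Round(s_1, k_1) = 0x02C
s_3 = Round(s_2, k_2) = 0x7EA
s_4 = Round(s_3, k_3) = 0xBCA
s_5 = Round(s_4, k_4) = 0xD6E

0xD6E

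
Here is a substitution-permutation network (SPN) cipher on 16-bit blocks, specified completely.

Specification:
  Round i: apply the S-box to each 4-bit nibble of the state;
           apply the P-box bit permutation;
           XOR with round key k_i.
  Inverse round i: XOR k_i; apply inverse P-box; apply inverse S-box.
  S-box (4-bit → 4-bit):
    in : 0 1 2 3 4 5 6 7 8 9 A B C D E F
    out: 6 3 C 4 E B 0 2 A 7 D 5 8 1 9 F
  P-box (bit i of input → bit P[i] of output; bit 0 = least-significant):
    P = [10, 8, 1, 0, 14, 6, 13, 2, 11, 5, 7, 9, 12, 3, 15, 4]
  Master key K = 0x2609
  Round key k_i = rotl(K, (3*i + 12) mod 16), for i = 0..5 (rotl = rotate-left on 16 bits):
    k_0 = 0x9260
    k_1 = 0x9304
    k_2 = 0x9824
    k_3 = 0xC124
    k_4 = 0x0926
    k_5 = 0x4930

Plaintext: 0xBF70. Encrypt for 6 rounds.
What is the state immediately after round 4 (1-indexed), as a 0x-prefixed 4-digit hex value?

s_0 = plaintext = 0xBF70
s_1 = Round(s_0, k_0) = 0x0982
s_2 = Round(s_1, k_1) = 0x1BEB
s_3 = Round(s_2, k_2) = 0xC4AA
s_4 = Round(s_3, k_3) = 0xA793
s_5 = Round(s_4, k_4) = 0xF954
s_6 = Round(s_5, k_5) = 0x90CF

0xA793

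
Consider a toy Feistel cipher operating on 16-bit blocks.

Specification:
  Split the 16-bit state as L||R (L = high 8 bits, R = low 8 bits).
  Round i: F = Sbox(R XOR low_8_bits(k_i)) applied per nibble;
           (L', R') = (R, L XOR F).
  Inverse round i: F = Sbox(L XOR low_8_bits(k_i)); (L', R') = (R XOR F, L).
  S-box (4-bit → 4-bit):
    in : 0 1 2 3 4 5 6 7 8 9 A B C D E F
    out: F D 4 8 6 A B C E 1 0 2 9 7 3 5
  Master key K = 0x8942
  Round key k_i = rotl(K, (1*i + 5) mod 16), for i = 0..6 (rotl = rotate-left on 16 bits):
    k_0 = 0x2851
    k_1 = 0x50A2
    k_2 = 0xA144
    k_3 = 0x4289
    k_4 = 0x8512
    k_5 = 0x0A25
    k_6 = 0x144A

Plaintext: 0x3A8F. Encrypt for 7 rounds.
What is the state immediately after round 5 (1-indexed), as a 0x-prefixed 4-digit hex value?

s_0 = plaintext = 0x3A8F
s_1 = Round(s_0, k_0) = 0x8F49
s_2 = Round(s_1, k_1) = 0x49BD
s_3 = Round(s_2, k_2) = 0xBD18
s_4 = Round(s_3, k_3) = 0x18A0
s_5 = Round(s_4, k_4) = 0xA03C
s_6 = Round(s_5, k_5) = 0x3C71
s_7 = Round(s_6, k_6) = 0x71BE

0xA03C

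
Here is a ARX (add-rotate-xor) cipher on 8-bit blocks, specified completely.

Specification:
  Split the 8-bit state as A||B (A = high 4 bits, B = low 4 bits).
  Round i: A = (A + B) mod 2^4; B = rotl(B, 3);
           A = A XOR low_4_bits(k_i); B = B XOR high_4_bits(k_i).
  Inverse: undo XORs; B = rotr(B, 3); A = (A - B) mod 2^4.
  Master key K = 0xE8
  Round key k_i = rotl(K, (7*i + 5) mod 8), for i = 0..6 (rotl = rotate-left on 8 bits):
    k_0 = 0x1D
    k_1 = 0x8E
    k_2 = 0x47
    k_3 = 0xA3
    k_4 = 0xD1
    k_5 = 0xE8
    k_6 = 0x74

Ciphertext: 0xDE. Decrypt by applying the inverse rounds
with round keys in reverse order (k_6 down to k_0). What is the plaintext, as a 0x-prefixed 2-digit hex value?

s_0 = ciphertext = 0xDE
s_1 = InvRound(s_0, k_6) = 0x63
s_2 = InvRound(s_1, k_5) = 0x3B
s_3 = InvRound(s_2, k_4) = 0x6C
s_4 = InvRound(s_3, k_3) = 0x9C
s_5 = InvRound(s_4, k_2) = 0xD1
s_6 = InvRound(s_5, k_1) = 0x03
s_7 = InvRound(s_6, k_0) = 0x94

0x94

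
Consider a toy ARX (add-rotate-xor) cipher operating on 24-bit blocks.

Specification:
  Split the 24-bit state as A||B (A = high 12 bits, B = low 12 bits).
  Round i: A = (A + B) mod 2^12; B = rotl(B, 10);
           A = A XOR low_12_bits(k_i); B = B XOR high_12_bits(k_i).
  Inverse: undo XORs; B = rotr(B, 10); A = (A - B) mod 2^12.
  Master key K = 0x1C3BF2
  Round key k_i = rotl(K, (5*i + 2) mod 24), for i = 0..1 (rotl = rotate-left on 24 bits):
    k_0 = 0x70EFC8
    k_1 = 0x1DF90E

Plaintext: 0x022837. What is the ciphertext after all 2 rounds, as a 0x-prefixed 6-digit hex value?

0x99AF9F

s_0 = plaintext = 0x022837
s_1 = Round(s_0, k_0) = 0x791903
s_2 = Round(s_1, k_1) = 0x99AF9F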